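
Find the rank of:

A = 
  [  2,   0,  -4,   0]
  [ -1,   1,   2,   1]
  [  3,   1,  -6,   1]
Row reduce:
R2 → R2 + (1/2)·R1
R3 → R3 - (3/2)·R1
R3 → R3 - (1)·R2
REF = 
  [  2,   0,  -4,   0]
  [  0,   1,   0,   1]
  [  0,   0,   0,   0]
Pivot columns: 1, 2 → 2 pivots.

rank(A) = 2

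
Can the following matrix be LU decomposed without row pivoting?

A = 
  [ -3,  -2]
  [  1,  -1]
Yes.
A[1,1] = -3 ≠ 0, so Gaussian elimination proceeds without a row swap: multiplier ℓ₂₁ = (1)/(-3) = -1/3, and U[2,2] = -1 - (-1/3)(-2) = -5/3.
L = 
  [   1,    0]
  [-1/3,    1]
U = 
  [  -3,   -2]
  [   0, -5/3]
Check row 2 of LU: [(-1/3)(-3), (-1/3)(-2) + (-5/3)] = [1, -1] = row 2 of A ✓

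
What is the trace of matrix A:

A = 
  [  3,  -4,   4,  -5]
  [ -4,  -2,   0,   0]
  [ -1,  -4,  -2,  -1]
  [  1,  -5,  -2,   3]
2

tr(A) = 3 + -2 + -2 + 3 = 2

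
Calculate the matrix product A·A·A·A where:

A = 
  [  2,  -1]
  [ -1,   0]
A² = A·A:
A²[1,1] = (2)(2) + (-1)(-1) = 5
A²[1,2] = (2)(-1) + (-1)(0) = -2
A²[2,1] = (-1)(2) + (0)(-1) = -2
A²[2,2] = (-1)(-1) + (0)(0) = 1
A² = 
  [  5,  -2]
  [ -2,   1]

A^3 = A^2·A:
A^3[1,1] = (5)(2) + (-2)(-1) = 12
A^3[1,2] = (5)(-1) + (-2)(0) = -5
A^3[2,1] = (-2)(2) + (1)(-1) = -5
A^3[2,2] = (-2)(-1) + (1)(0) = 2
A^3 = 
  [ 12,  -5]
  [ -5,   2]

A^4 = A^3·A:
A^4[1,1] = (12)(2) + (-5)(-1) = 29
A^4[1,2] = (12)(-1) + (-5)(0) = -12
A^4[2,1] = (-5)(2) + (2)(-1) = -12
A^4[2,2] = (-5)(-1) + (2)(0) = 5
A^4 = 
  [ 29, -12]
  [-12,   5]

Therefore
A^4 = 
  [ 29, -12]
  [-12,   5]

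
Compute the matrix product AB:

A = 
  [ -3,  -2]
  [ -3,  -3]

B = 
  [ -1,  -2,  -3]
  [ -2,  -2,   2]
A is 2×2 and B is 2×3, so AB is 2×3. Each entry is (row of A)·(column of B):
AB[1,1] = (-3)(-1) + (-2)(-2) = 7
AB[1,2] = (-3)(-2) + (-2)(-2) = 10
AB[1,3] = (-3)(-3) + (-2)(2) = 5
AB[2,1] = (-3)(-1) + (-3)(-2) = 9
AB[2,2] = (-3)(-2) + (-3)(-2) = 12
AB[2,3] = (-3)(-3) + (-3)(2) = 3

AB = 
  [  7,  10,   5]
  [  9,  12,   3]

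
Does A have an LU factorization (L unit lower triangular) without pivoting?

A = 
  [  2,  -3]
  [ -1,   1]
Yes.
A[1,1] = 2 ≠ 0, so Gaussian elimination proceeds without a row swap: multiplier ℓ₂₁ = (-1)/(2) = -1/2, and U[2,2] = 1 - (-1/2)(-3) = -1/2.
L = 
  [   1,    0]
  [-1/2,    1]
U = 
  [   2,   -3]
  [   0, -1/2]
Check row 2 of LU: [(-1/2)(2), (-1/2)(-3) + (-1/2)] = [-1, 1] = row 2 of A ✓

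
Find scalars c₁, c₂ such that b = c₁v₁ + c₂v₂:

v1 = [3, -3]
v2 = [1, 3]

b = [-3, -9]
c1 = 0, c2 = -3

b = 0·v1 + -3·v2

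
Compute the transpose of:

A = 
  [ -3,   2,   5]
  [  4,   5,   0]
Aᵀ = 
  [ -3,   4]
  [  2,   5]
  [  5,   0]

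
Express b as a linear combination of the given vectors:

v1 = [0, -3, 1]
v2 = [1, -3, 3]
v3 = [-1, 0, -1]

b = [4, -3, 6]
c1 = 0, c2 = 1, c3 = -3

b = 0·v1 + 1·v2 + -3·v3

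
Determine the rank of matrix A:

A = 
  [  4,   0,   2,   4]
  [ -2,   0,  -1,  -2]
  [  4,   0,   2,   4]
Row reduce:
R2 → R2 + (1/2)·R1
R3 → R3 - (1)·R1
REF = 
  [  4,   0,   2,   4]
  [  0,   0,   0,   0]
  [  0,   0,   0,   0]
Pivot columns: 1 → 1 pivot.

rank(A) = 1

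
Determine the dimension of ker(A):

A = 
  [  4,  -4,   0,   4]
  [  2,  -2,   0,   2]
nullity(A) = 3

Row reduce:
R2 → R2 - (1/2)·R1
REF = 
  [  4,  -4,   0,   4]
  [  0,   0,   0,   0]
Pivot columns: 1 → 1 pivot.
rank(A) = 1, so nullity(A) = 4 - 1 = 3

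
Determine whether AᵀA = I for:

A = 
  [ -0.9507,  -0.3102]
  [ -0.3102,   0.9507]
Yes

AᵀA = 
  [  1.0001,   0]
  [  0,   1.0001]
≈ I (equal to I up to the 4-dp rounding of the entries)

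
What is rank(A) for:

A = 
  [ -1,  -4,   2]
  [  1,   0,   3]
Row reduce:
R2 → R2 + (1)·R1
REF = 
  [ -1,  -4,   2]
  [  0,  -4,   5]
Pivot columns: 1, 2 → 2 pivots.

rank(A) = 2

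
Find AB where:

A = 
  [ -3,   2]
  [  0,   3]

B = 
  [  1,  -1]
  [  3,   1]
AB = 
  [  3,   5]
  [  9,   3]

A is 2×2 and B is 2×2, so AB is 2×2. Each entry is (row of A)·(column of B):
AB[1,1] = (-3)(1) + (2)(3) = 3
AB[1,2] = (-3)(-1) + (2)(1) = 5
AB[2,1] = (0)(1) + (3)(3) = 9
AB[2,2] = (0)(-1) + (3)(1) = 3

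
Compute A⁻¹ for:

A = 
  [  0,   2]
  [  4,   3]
det(A) = (0)(3) - (2)(4) = -8
For a 2×2 matrix, A⁻¹ = (1/det(A)) · [[d, -b], [-c, a]]
    = (-1/8) · [[3, -2], [-4, 0]]

A⁻¹ = 
  [-3/8,  1/4]
  [ 1/2,    0]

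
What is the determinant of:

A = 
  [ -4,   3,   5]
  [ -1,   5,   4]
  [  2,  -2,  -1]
Cofactor expansion along row 1:
det(A) = (-4)·((5)(-1) - (4)(-2)) - (3)·((-1)(-1) - (4)(2)) + (5)·((-1)(-2) - (5)(2))
  = (-4)(3) - (3)(-7) + (5)(-8)
  = -31

det(A) = -31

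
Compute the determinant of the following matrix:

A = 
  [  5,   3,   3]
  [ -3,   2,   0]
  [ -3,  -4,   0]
Cofactor expansion along row 1:
det(A) = (5)·((2)(0) - (0)(-4)) - (3)·((-3)(0) - (0)(-3)) + (3)·((-3)(-4) - (2)(-3))
  = (5)(0) - (3)(0) + (3)(18)
  = 54

det(A) = 54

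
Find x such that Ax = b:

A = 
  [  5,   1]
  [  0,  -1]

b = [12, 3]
x = [3, -3]

Row reduce the augmented matrix [A|b]:
(already in echelon form)
REF = 
  [  5,   1,  12]
  [  0,  -1,   3]

Back-substitution:
x₂ = 3 / (-1) = -3
x₁ = (12 - (1)(-3)) / 5 = 3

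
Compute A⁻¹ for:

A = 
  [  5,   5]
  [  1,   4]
det(A) = (5)(4) - (5)(1) = 15
For a 2×2 matrix, A⁻¹ = (1/det(A)) · [[d, -b], [-c, a]]
    = (1/15) · [[4, -5], [-1, 5]]

A⁻¹ = 
  [ 4/15,  -1/3]
  [-1/15,   1/3]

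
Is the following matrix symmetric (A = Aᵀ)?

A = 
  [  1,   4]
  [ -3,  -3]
No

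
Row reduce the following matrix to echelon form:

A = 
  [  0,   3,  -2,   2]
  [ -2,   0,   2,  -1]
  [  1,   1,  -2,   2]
Row operations:
Swap R1 ↔ R2
R3 → R3 + (1/2)·R1
R3 → R3 - (1/3)·R2

Resulting echelon form:
REF = 
  [  -2,    0,    2,   -1]
  [   0,    3,   -2,    2]
  [   0,    0, -1/3,  5/6]

Rank = 3 (number of non-zero pivot rows).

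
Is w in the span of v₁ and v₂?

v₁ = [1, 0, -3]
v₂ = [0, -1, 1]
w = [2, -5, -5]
No

Form the augmented matrix and row-reduce:
[v₁|v₂|w] = 
  [  1,   0,   2]
  [  0,  -1,  -5]
  [ -3,   1,  -5]
R3 → R3 + (3)·R1
R3 → R3 + (1)·R2
REF = 
  [  1,   0,   2]
  [  0,  -1,  -5]
  [  0,   0,  -4]

Row 3 reads [0 0 | -4], i.e. 0 = -4, so the system is inconsistent and w ∉ span{v₁, v₂}.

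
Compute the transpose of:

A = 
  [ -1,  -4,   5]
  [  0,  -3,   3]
Aᵀ = 
  [ -1,   0]
  [ -4,  -3]
  [  5,   3]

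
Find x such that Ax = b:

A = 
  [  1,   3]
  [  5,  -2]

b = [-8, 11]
Row reduce the augmented matrix [A|b]:
R2 → R2 - (5)·R1
REF = 
  [  1,   3,  -8]
  [  0, -17,  51]

Back-substitution:
x₂ = 51 / (-17) = -3
x₁ = (-8 - (3)(-3)) / 1 = 1

x = [1, -3]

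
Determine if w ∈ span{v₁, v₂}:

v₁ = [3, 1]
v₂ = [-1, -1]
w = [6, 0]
Yes

Form the augmented matrix and row-reduce:
[v₁|v₂|w] = 
  [  3,  -1,   6]
  [  1,  -1,   0]
R2 → R2 - (1/3)·R1
REF = 
  [   3,   -1,    6]
  [   0, -2/3,   -2]

No row of the form [0 0 | nonzero], so the system is consistent. Back-substitution gives c₁ = 3, c₂ = 3: w = (3)·v₁ + (3)·v₂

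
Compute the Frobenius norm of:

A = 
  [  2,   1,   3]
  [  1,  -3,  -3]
||A||_F = 5.745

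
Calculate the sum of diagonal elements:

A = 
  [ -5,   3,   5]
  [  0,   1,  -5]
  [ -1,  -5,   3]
-1

tr(A) = -5 + 1 + 3 = -1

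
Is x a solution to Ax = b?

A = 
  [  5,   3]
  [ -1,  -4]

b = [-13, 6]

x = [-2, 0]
No

Ax = [-10, 2] ≠ b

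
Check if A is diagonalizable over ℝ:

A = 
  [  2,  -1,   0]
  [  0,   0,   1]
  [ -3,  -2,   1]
No

Characteristic polynomial: det(λI - A) = λ³ - 3λ² + 4λ - 7
By the rational root theorem any rational root is an integer dividing 7; none of those is a root, so p(λ) has no rational roots and hence (being an irreducible cubic) no repeated roots.
Discriminant of the cubic: Δ = -679
Δ < 0 ⇒ one real eigenvalue and a complex-conjugate pair: λ ≈ 2.516, 0.242 + 1.65i, 0.242 - 1.65i
Has complex eigenvalues (not diagonalizable over ℝ).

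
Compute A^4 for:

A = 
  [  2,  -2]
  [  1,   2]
A^4 = 
  [-28, -32]
  [ 16, -28]

A² = A·A:
A²[1,1] = (2)(2) + (-2)(1) = 2
A²[1,2] = (2)(-2) + (-2)(2) = -8
A²[2,1] = (1)(2) + (2)(1) = 4
A²[2,2] = (1)(-2) + (2)(2) = 2
A² = 
  [  2,  -8]
  [  4,   2]

A^3 = A^2·A:
A^3[1,1] = (2)(2) + (-8)(1) = -4
A^3[1,2] = (2)(-2) + (-8)(2) = -20
A^3[2,1] = (4)(2) + (2)(1) = 10
A^3[2,2] = (4)(-2) + (2)(2) = -4
A^3 = 
  [ -4, -20]
  [ 10,  -4]

A^4 = A^3·A:
A^4[1,1] = (-4)(2) + (-20)(1) = -28
A^4[1,2] = (-4)(-2) + (-20)(2) = -32
A^4[2,1] = (10)(2) + (-4)(1) = 16
A^4[2,2] = (10)(-2) + (-4)(2) = -28
A^4 = 
  [-28, -32]
  [ 16, -28]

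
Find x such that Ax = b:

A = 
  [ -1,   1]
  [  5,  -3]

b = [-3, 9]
Row reduce the augmented matrix [A|b]:
R2 → R2 + (5)·R1
REF = 
  [ -1,   1,  -3]
  [  0,   2,  -6]

Back-substitution:
x₂ = (-6) / 2 = -3
x₁ = (-3 - (1)(-3)) / (-1) = 0

x = [0, -3]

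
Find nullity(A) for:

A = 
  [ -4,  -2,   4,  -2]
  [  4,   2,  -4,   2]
nullity(A) = 3

Row reduce:
R2 → R2 + (1)·R1
REF = 
  [ -4,  -2,   4,  -2]
  [  0,   0,   0,   0]
Pivot columns: 1 → 1 pivot.
rank(A) = 1, so nullity(A) = 4 - 1 = 3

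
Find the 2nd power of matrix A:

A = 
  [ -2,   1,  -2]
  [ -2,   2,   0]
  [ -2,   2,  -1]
A² = A·A:
A²[1,1] = (-2)(-2) + (1)(-2) + (-2)(-2) = 6
A²[1,2] = (-2)(1) + (1)(2) + (-2)(2) = -4
A²[1,3] = (-2)(-2) + (1)(0) + (-2)(-1) = 6
A²[2,1] = (-2)(-2) + (2)(-2) + (0)(-2) = 0
A²[2,2] = (-2)(1) + (2)(2) + (0)(2) = 2
A²[2,3] = (-2)(-2) + (2)(0) + (0)(-1) = 4
A²[3,1] = (-2)(-2) + (2)(-2) + (-1)(-2) = 2
A²[3,2] = (-2)(1) + (2)(2) + (-1)(2) = 0
A²[3,3] = (-2)(-2) + (2)(0) + (-1)(-1) = 5
A² = 
  [  6,  -4,   6]
  [  0,   2,   4]
  [  2,   0,   5]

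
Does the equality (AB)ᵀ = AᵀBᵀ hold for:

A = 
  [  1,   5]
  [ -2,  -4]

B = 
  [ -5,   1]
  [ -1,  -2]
No

(AB)ᵀ = 
  [-10,  14]
  [ -9,   6]

AᵀBᵀ = 
  [ -7,   3]
  [-29,   3]

The two matrices differ, so (AB)ᵀ ≠ AᵀBᵀ in general. The correct identity is (AB)ᵀ = BᵀAᵀ.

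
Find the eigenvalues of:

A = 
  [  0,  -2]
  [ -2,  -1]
λ = (-1 + √17)/2, (-1 - √17)/2  (≈ 1.562, -2.562)

tr(A) = -1, det(A) = -4
Characteristic polynomial: λ² - tr(A)λ + det(A) = λ² + λ - 4
λ² + λ - 4 = 0  ⇒  λ = (-1 ± √((1)² - 4·(-4)))/2 = (-1 ± √(17))/2
  = (-1 + √17)/2,  (-1 - √17)/2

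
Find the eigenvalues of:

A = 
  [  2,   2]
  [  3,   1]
tr(A) = 3, det(A) = -4
Characteristic polynomial: λ² - tr(A)λ + det(A) = λ² - 3λ - 4
λ² - 3λ - 4 = (λ + 1)(λ - 4)

λ = 4, -1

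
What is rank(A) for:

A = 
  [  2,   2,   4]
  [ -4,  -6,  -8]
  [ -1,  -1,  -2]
rank(A) = 2

Row reduce:
R2 → R2 + (2)·R1
R3 → R3 + (1/2)·R1
REF = 
  [  2,   2,   4]
  [  0,  -2,   0]
  [  0,   0,   0]
Pivot columns: 1, 2 → 2 pivots.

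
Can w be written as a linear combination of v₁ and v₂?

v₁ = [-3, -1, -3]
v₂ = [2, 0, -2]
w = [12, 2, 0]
Yes

Form the augmented matrix and row-reduce:
[v₁|v₂|w] = 
  [ -3,   2,  12]
  [ -1,   0,   2]
  [ -3,  -2,   0]
R2 → R2 - (1/3)·R1
R3 → R3 - (1)·R1
R3 → R3 - (6)·R2
REF = 
  [  -3,    2,   12]
  [   0, -2/3,   -2]
  [   0,    0,    0]

No row of the form [0 0 | nonzero], so the system is consistent. Back-substitution gives c₁ = -2, c₂ = 3: w = (-2)·v₁ + (3)·v₂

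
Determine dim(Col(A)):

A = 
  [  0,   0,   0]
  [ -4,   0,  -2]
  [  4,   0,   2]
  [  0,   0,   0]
dim(Col(A)) = 1

Row reduce:
Swap R1 ↔ R2
R3 → R3 + (1)·R1
REF = 
  [ -4,   0,  -2]
  [  0,   0,   0]
  [  0,   0,   0]
  [  0,   0,   0]
Pivot columns: 1 → 1 pivot.
dim(Col(A)) = number of pivot columns = 1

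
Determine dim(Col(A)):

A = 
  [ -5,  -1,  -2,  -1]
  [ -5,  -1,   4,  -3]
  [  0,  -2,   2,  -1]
dim(Col(A)) = 3

Row reduce:
R2 → R2 - (1)·R1
Swap R2 ↔ R3
REF = 
  [ -5,  -1,  -2,  -1]
  [  0,  -2,   2,  -1]
  [  0,   0,   6,  -2]
Pivot columns: 1, 2, 3 → 3 pivots.
dim(Col(A)) = number of pivot columns = 3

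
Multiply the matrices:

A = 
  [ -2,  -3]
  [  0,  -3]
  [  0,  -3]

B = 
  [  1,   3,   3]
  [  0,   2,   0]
A is 3×2 and B is 2×3, so AB is 3×3. Each entry is (row of A)·(column of B):
AB[1,1] = (-2)(1) + (-3)(0) = -2
AB[1,2] = (-2)(3) + (-3)(2) = -12
AB[1,3] = (-2)(3) + (-3)(0) = -6
AB[2,1] = (0)(1) + (-3)(0) = 0
AB[2,2] = (0)(3) + (-3)(2) = -6
AB[2,3] = (0)(3) + (-3)(0) = 0
AB[3,1] = (0)(1) + (-3)(0) = 0
AB[3,2] = (0)(3) + (-3)(2) = -6
AB[3,3] = (0)(3) + (-3)(0) = 0

AB = 
  [ -2, -12,  -6]
  [  0,  -6,   0]
  [  0,  -6,   0]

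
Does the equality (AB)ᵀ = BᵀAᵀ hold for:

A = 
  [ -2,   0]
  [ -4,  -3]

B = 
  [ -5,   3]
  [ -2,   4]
Yes

(AB)ᵀ = 
  [ 10,  26]
  [ -6, -24]

BᵀAᵀ = 
  [ 10,  26]
  [ -6, -24]

Both sides are equal — this is the standard identity (AB)ᵀ = BᵀAᵀ, which holds for all A, B.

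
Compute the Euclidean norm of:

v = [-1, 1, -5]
5.196

||v||₂ = √((-1)² + (1)² + (-5)²) = √27 = 5.196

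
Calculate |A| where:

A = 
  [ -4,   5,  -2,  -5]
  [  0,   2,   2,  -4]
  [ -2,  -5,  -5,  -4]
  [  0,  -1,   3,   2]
Cofactor expansion along row 1: det(A) = a₁₁M₁₁ - a₁₂M₁₂ + a₁₃M₁₃ - a₁₄M₁₄

M₁₁ = det[[2, 2, -4]; [-5, -5, -4]; [-1, 3, 2]]
  = (2)·((-5)(2) - (-4)(3)) - (2)·((-5)(2) - (-4)(-1)) + (-4)·((-5)(3) - (-5)(-1))
  = (2)(2) - (2)(-14) + (-4)(-20)
  = 112
M₁₂ = det[[0, 2, -4]; [-2, -5, -4]; [0, 3, 2]]
  = (0)·((-5)(2) - (-4)(3)) - (2)·((-2)(2) - (-4)(0)) + (-4)·((-2)(3) - (-5)(0))
  = (0)(2) - (2)(-4) + (-4)(-6)
  = 32
M₁₃ = det[[0, 2, -4]; [-2, -5, -4]; [0, -1, 2]]
  = (0)·((-5)(2) - (-4)(-1)) - (2)·((-2)(2) - (-4)(0)) + (-4)·((-2)(-1) - (-5)(0))
  = (0)(-14) - (2)(-4) + (-4)(2)
  = 0
M₁₄ = det[[0, 2, 2]; [-2, -5, -5]; [0, -1, 3]]
  = (0)·((-5)(3) - (-5)(-1)) - (2)·((-2)(3) - (-5)(0)) + (2)·((-2)(-1) - (-5)(0))
  = (0)(-20) - (2)(-6) + (2)(2)
  = 16

det(A) = (-4)(112) - (5)(32) + (-2)(0) - (-5)(16) = -528

det(A) = -528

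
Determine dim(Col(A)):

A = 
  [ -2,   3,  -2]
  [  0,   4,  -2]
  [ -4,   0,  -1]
Row reduce:
R3 → R3 - (2)·R1
R3 → R3 + (3/2)·R2
REF = 
  [ -2,   3,  -2]
  [  0,   4,  -2]
  [  0,   0,   0]
Pivot columns: 1, 2 → 2 pivots.
dim(Col(A)) = number of pivot columns = 2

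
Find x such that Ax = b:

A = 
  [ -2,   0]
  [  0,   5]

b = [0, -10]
x = [0, -2]

Row reduce the augmented matrix [A|b]:
(already in echelon form)
REF = 
  [ -2,   0,   0]
  [  0,   5, -10]

Back-substitution:
x₂ = (-10) / 5 = -2
x₁ = (0 - (0)(-2)) / (-2) = 0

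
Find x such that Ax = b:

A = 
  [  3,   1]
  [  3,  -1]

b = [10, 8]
Row reduce the augmented matrix [A|b]:
R2 → R2 - (1)·R1
REF = 
  [  3,   1,  10]
  [  0,  -2,  -2]

Back-substitution:
x₂ = (-2) / (-2) = 1
x₁ = (10 - (1)(1)) / 3 = 3

x = [3, 1]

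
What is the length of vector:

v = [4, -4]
5.657

||v||₂ = √((4)² + (-4)²) = √32 = 5.657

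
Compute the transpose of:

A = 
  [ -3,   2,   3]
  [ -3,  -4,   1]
Aᵀ = 
  [ -3,  -3]
  [  2,  -4]
  [  3,   1]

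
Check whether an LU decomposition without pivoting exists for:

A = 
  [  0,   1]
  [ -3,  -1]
No.
A[1,1] = 0 but A[2,1] = -3 ≠ 0. Any LU with L unit lower triangular has (LU)[1,1] = U[1,1] and (LU)[2,1] = L[2,1]·U[1,1]; matching A forces U[1,1] = 0, which then forces (LU)[2,1] = 0 ≠ -3. A row swap (pivoting) is required.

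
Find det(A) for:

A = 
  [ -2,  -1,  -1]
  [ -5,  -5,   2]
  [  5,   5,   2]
20

Cofactor expansion along row 1:
det(A) = (-2)·((-5)(2) - (2)(5)) - (-1)·((-5)(2) - (2)(5)) + (-1)·((-5)(5) - (-5)(5))
  = (-2)(-20) - (-1)(-20) + (-1)(0)
  = 20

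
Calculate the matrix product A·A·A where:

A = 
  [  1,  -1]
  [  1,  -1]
A^3 = 
  [  0,   0]
  [  0,   0]

A² = A·A:
A²[1,1] = (1)(1) + (-1)(1) = 0
A²[1,2] = (1)(-1) + (-1)(-1) = 0
A²[2,1] = (1)(1) + (-1)(1) = 0
A²[2,2] = (1)(-1) + (-1)(-1) = 0
A² = 
  [  0,   0]
  [  0,   0]

A^3 = A^2·A:
A^3[1,1] = (0)(1) + (0)(1) = 0
A^3[1,2] = (0)(-1) + (0)(-1) = 0
A^3[2,1] = (0)(1) + (0)(1) = 0
A^3[2,2] = (0)(-1) + (0)(-1) = 0
A^3 = 
  [  0,   0]
  [  0,   0]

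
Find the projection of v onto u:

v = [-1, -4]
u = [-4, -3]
v·u = (-1)(-4) + (-4)(-3) = 16
u·u = (-4)² + (-3)² = 25
proj_u(v) = (v·u / u·u) × u = (16/25) × u

proj_u(v) = [-64/25, -48/25]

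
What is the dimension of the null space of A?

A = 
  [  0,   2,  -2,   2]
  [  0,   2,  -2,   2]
nullity(A) = 3

Row reduce:
R2 → R2 - (1)·R1
REF = 
  [  0,   2,  -2,   2]
  [  0,   0,   0,   0]
Pivot columns: 2 → 1 pivot.
rank(A) = 1, so nullity(A) = 4 - 1 = 3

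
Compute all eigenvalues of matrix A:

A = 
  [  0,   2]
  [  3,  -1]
tr(A) = -1, det(A) = -6
Characteristic polynomial: λ² - tr(A)λ + det(A) = λ² + λ - 6
λ² + λ - 6 = (λ + 3)(λ - 2)

λ = 2, -3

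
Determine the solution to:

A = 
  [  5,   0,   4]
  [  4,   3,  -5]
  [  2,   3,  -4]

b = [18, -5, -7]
x = [2, -1, 2]

Row reduce the augmented matrix [A|b]:
R2 → R2 - (4/5)·R1
R3 → R3 - (2/5)·R1
R3 → R3 - (1)·R2
REF = 
  [    5,     0,     4,    18]
  [    0,     3, -41/5, -97/5]
  [    0,     0,  13/5,  26/5]

Back-substitution:
x₃ = (26/5) / (13/5) = 2
x₂ = (-97/5 - (-41/5)(2)) / 3 = -1
x₁ = (18 - (0)(-1) - (4)(2)) / 5 = 2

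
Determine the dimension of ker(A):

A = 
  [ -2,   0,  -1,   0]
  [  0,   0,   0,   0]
nullity(A) = 3

Row reduce:
(no row operations needed)
REF = 
  [ -2,   0,  -1,   0]
  [  0,   0,   0,   0]
Pivot columns: 1 → 1 pivot.
rank(A) = 1, so nullity(A) = 4 - 1 = 3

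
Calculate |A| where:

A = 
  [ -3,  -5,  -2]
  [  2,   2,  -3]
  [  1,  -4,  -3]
Cofactor expansion along row 1:
det(A) = (-3)·((2)(-3) - (-3)(-4)) - (-5)·((2)(-3) - (-3)(1)) + (-2)·((2)(-4) - (2)(1))
  = (-3)(-18) - (-5)(-3) + (-2)(-10)
  = 59

det(A) = 59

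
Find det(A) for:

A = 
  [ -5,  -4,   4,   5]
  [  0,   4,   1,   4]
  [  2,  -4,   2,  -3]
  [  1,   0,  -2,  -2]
-72

Cofactor expansion along row 1: det(A) = a₁₁M₁₁ - a₁₂M₁₂ + a₁₃M₁₃ - a₁₄M₁₄

M₁₁ = det[[4, 1, 4]; [-4, 2, -3]; [0, -2, -2]]
  = (4)·((2)(-2) - (-3)(-2)) - (1)·((-4)(-2) - (-3)(0)) + (4)·((-4)(-2) - (2)(0))
  = (4)(-10) - (1)(8) + (4)(8)
  = -16
M₁₂ = det[[0, 1, 4]; [2, 2, -3]; [1, -2, -2]]
  = (0)·((2)(-2) - (-3)(-2)) - (1)·((2)(-2) - (-3)(1)) + (4)·((2)(-2) - (2)(1))
  = (0)(-10) - (1)(-1) + (4)(-6)
  = -23
M₁₃ = det[[0, 4, 4]; [2, -4, -3]; [1, 0, -2]]
  = (0)·((-4)(-2) - (-3)(0)) - (4)·((2)(-2) - (-3)(1)) + (4)·((2)(0) - (-4)(1))
  = (0)(8) - (4)(-1) + (4)(4)
  = 20
M₁₄ = det[[0, 4, 1]; [2, -4, 2]; [1, 0, -2]]
  = (0)·((-4)(-2) - (2)(0)) - (4)·((2)(-2) - (2)(1)) + (1)·((2)(0) - (-4)(1))
  = (0)(8) - (4)(-6) + (1)(4)
  = 28

det(A) = (-5)(-16) - (-4)(-23) + (4)(20) - (5)(28) = -72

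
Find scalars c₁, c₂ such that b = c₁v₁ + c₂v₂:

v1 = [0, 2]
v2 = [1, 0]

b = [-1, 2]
c1 = 1, c2 = -1

b = 1·v1 + -1·v2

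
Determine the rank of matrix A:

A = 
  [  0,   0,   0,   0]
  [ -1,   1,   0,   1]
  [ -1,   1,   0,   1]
rank(A) = 1

Row reduce:
Swap R1 ↔ R2
R3 → R3 - (1)·R1
REF = 
  [ -1,   1,   0,   1]
  [  0,   0,   0,   0]
  [  0,   0,   0,   0]
Pivot columns: 1 → 1 pivot.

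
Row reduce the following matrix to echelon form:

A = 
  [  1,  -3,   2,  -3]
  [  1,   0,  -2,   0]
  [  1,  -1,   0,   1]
Row operations:
R2 → R2 - (1)·R1
R3 → R3 - (1)·R1
R3 → R3 - (2/3)·R2

Resulting echelon form:
REF = 
  [  1,  -3,   2,  -3]
  [  0,   3,  -4,   3]
  [  0,   0, 2/3,   2]

Rank = 3 (number of non-zero pivot rows).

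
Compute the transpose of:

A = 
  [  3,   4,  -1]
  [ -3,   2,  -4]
Aᵀ = 
  [  3,  -3]
  [  4,   2]
  [ -1,  -4]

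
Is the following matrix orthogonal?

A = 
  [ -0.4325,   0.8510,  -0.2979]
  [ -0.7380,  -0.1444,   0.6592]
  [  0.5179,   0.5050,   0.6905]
Yes

AᵀA = 
  [  0.9999,   0,   0]
  [  0,   1.0001,   0]
  [  0,   0,   1.0001]
≈ I (equal to I up to the 4-dp rounding of the entries)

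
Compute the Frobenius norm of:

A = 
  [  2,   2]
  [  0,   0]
||A||_F = 2.828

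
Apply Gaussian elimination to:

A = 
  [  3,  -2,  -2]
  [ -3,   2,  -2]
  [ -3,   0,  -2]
Row operations:
R2 → R2 + (1)·R1
R3 → R3 + (1)·R1
Swap R2 ↔ R3

Resulting echelon form:
REF = 
  [  3,  -2,  -2]
  [  0,  -2,  -4]
  [  0,   0,  -4]

Rank = 3 (number of non-zero pivot rows).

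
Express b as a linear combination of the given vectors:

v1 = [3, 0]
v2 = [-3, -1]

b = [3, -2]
c1 = 3, c2 = 2

b = 3·v1 + 2·v2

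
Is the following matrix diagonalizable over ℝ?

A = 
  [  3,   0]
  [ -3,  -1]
Yes

tr(A) = 2, det(A) = -3
Characteristic polynomial: λ² - tr(A)λ + det(A) = λ² - 2λ - 3
λ² - 2λ - 3 = (λ + 1)(λ - 3)
Eigenvalues: 3, -1
λ=-1: alg. mult. = 1, geom. mult. = 2 - rank(A - (-1)I) = 2 - 1 = 1
λ=3: alg. mult. = 1, geom. mult. = 2 - rank(A - (3)I) = 2 - 1 = 1
Sum of geometric multiplicities equals n, so A has n independent eigenvectors.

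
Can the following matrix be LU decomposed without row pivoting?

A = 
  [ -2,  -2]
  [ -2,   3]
Yes.
A[1,1] = -2 ≠ 0, so Gaussian elimination proceeds without a row swap: multiplier ℓ₂₁ = (-2)/(-2) = 1, and U[2,2] = 3 - (1)(-2) = 5.
L = 
  [  1,   0]
  [  1,   1]
U = 
  [ -2,  -2]
  [  0,   5]
Check row 2 of LU: [(1)(-2), (1)(-2) + 5] = [-2, 3] = row 2 of A ✓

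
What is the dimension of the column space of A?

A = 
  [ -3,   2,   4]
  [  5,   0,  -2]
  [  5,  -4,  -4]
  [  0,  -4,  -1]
Row reduce:
R2 → R2 + (5/3)·R1
R3 → R3 + (5/3)·R1
R3 → R3 + (1/5)·R2
R4 → R4 + (6/5)·R2
R4 → R4 - (23/18)·R3
REF = 
  [  -3,    2,    4]
  [   0, 10/3, 14/3]
  [   0,    0, 18/5]
  [   0,    0,    0]
Pivot columns: 1, 2, 3 → 3 pivots.
dim(Col(A)) = number of pivot columns = 3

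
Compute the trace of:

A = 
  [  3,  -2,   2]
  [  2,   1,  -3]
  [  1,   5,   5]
9

tr(A) = 3 + 1 + 5 = 9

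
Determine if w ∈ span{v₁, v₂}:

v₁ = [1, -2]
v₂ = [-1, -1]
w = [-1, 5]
Yes

Form the augmented matrix and row-reduce:
[v₁|v₂|w] = 
  [  1,  -1,  -1]
  [ -2,  -1,   5]
R2 → R2 + (2)·R1
REF = 
  [  1,  -1,  -1]
  [  0,  -3,   3]

No row of the form [0 0 | nonzero], so the system is consistent. Back-substitution gives c₁ = -2, c₂ = -1: w = (-2)·v₁ + (-1)·v₂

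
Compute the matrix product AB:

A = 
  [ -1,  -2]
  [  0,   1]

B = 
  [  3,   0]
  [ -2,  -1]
A is 2×2 and B is 2×2, so AB is 2×2. Each entry is (row of A)·(column of B):
AB[1,1] = (-1)(3) + (-2)(-2) = 1
AB[1,2] = (-1)(0) + (-2)(-1) = 2
AB[2,1] = (0)(3) + (1)(-2) = -2
AB[2,2] = (0)(0) + (1)(-1) = -1

AB = 
  [  1,   2]
  [ -2,  -1]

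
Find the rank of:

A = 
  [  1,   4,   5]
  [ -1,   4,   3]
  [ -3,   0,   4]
Row reduce:
R2 → R2 + (1)·R1
R3 → R3 + (3)·R1
R3 → R3 - (3/2)·R2
REF = 
  [  1,   4,   5]
  [  0,   8,   8]
  [  0,   0,   7]
Pivot columns: 1, 2, 3 → 3 pivots.

rank(A) = 3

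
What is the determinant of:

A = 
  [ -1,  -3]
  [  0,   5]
-5

For a 2×2 matrix, det = ad - bc = (-1)(5) - (-3)(0) = -5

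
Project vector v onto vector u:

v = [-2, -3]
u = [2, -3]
proj_u(v) = [10/13, -15/13]

v·u = (-2)(2) + (-3)(-3) = 5
u·u = (2)² + (-3)² = 13
proj_u(v) = (v·u / u·u) × u = (5/13) × u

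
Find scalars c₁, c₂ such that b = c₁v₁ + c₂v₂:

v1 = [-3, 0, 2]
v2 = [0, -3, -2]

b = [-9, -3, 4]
c1 = 3, c2 = 1

b = 3·v1 + 1·v2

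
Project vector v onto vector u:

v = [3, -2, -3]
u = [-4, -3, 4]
proj_u(v) = [72/41, 54/41, -72/41]

v·u = (3)(-4) + (-2)(-3) + (-3)(4) = -18
u·u = (-4)² + (-3)² + (4)² = 41
proj_u(v) = (v·u / u·u) × u = (-18/41) × u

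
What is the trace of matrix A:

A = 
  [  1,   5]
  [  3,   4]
5

tr(A) = 1 + 4 = 5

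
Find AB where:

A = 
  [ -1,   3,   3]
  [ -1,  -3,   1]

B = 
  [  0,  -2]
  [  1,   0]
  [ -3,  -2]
A is 2×3 and B is 3×2, so AB is 2×2. Each entry is (row of A)·(column of B):
AB[1,1] = (-1)(0) + (3)(1) + (3)(-3) = -6
AB[1,2] = (-1)(-2) + (3)(0) + (3)(-2) = -4
AB[2,1] = (-1)(0) + (-3)(1) + (1)(-3) = -6
AB[2,2] = (-1)(-2) + (-3)(0) + (1)(-2) = 0

AB = 
  [ -6,  -4]
  [ -6,   0]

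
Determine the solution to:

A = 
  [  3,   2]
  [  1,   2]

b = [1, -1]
x = [1, -1]

Row reduce the augmented matrix [A|b]:
R2 → R2 - (1/3)·R1
REF = 
  [   3,    2,    1]
  [   0,  4/3, -4/3]

Back-substitution:
x₂ = (-4/3) / (4/3) = -1
x₁ = (1 - (2)(-1)) / 3 = 1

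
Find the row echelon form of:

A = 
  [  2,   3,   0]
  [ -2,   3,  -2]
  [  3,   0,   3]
Row operations:
R2 → R2 + (1)·R1
R3 → R3 - (3/2)·R1
R3 → R3 + (3/4)·R2

Resulting echelon form:
REF = 
  [  2,   3,   0]
  [  0,   6,  -2]
  [  0,   0, 3/2]

Rank = 3 (number of non-zero pivot rows).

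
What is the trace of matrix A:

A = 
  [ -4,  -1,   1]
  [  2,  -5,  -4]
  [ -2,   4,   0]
-9

tr(A) = -4 + -5 + 0 = -9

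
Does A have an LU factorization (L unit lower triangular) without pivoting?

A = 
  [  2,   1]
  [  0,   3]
Yes.
A[1,1] = 2 ≠ 0, so Gaussian elimination proceeds without a row swap: multiplier ℓ₂₁ = (0)/(2) = 0, and U[2,2] = 3 - (0)(1) = 3.
L = 
  [  1,   0]
  [  0,   1]
U = 
  [  2,   1]
  [  0,   3]
Check row 2 of LU: [(0)(2), (0)(1) + 3] = [0, 3] = row 2 of A ✓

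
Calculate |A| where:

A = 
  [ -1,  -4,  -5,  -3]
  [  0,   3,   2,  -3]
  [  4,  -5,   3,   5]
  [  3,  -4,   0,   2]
157

Cofactor expansion along row 1: det(A) = a₁₁M₁₁ - a₁₂M₁₂ + a₁₃M₁₃ - a₁₄M₁₄

M₁₁ = det[[3, 2, -3]; [-5, 3, 5]; [-4, 0, 2]]
  = (3)·((3)(2) - (5)(0)) - (2)·((-5)(2) - (5)(-4)) + (-3)·((-5)(0) - (3)(-4))
  = (3)(6) - (2)(10) + (-3)(12)
  = -38
M₁₂ = det[[0, 2, -3]; [4, 3, 5]; [3, 0, 2]]
  = (0)·((3)(2) - (5)(0)) - (2)·((4)(2) - (5)(3)) + (-3)·((4)(0) - (3)(3))
  = (0)(6) - (2)(-7) + (-3)(-9)
  = 41
M₁₃ = det[[0, 3, -3]; [4, -5, 5]; [3, -4, 2]]
  = (0)·((-5)(2) - (5)(-4)) - (3)·((4)(2) - (5)(3)) + (-3)·((4)(-4) - (-5)(3))
  = (0)(10) - (3)(-7) + (-3)(-1)
  = 24
M₁₄ = det[[0, 3, 2]; [4, -5, 3]; [3, -4, 0]]
  = (0)·((-5)(0) - (3)(-4)) - (3)·((4)(0) - (3)(3)) + (2)·((4)(-4) - (-5)(3))
  = (0)(12) - (3)(-9) + (2)(-1)
  = 25

det(A) = (-1)(-38) - (-4)(41) + (-5)(24) - (-3)(25) = 157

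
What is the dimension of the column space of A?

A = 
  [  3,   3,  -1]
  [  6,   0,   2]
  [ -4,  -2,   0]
Row reduce:
R2 → R2 - (2)·R1
R3 → R3 + (4/3)·R1
R3 → R3 + (1/3)·R2
REF = 
  [  3,   3,  -1]
  [  0,  -6,   4]
  [  0,   0,   0]
Pivot columns: 1, 2 → 2 pivots.
dim(Col(A)) = number of pivot columns = 2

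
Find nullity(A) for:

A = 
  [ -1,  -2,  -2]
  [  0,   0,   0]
nullity(A) = 2

Row reduce:
(no row operations needed)
REF = 
  [ -1,  -2,  -2]
  [  0,   0,   0]
Pivot columns: 1 → 1 pivot.
rank(A) = 1, so nullity(A) = 3 - 1 = 2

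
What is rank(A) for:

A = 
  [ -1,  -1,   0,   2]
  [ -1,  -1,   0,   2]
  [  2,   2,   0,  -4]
rank(A) = 1

Row reduce:
R2 → R2 - (1)·R1
R3 → R3 + (2)·R1
REF = 
  [ -1,  -1,   0,   2]
  [  0,   0,   0,   0]
  [  0,   0,   0,   0]
Pivot columns: 1 → 1 pivot.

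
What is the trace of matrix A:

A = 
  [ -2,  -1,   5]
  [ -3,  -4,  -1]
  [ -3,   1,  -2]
-8

tr(A) = -2 + -4 + -2 = -8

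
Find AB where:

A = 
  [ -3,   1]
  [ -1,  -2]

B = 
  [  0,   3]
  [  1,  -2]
AB = 
  [  1, -11]
  [ -2,   1]

A is 2×2 and B is 2×2, so AB is 2×2. Each entry is (row of A)·(column of B):
AB[1,1] = (-3)(0) + (1)(1) = 1
AB[1,2] = (-3)(3) + (1)(-2) = -11
AB[2,1] = (-1)(0) + (-2)(1) = -2
AB[2,2] = (-1)(3) + (-2)(-2) = 1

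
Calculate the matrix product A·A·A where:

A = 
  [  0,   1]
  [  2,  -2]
A² = A·A:
A²[1,1] = (0)(0) + (1)(2) = 2
A²[1,2] = (0)(1) + (1)(-2) = -2
A²[2,1] = (2)(0) + (-2)(2) = -4
A²[2,2] = (2)(1) + (-2)(-2) = 6
A² = 
  [  2,  -2]
  [ -4,   6]

A^3 = A^2·A:
A^3[1,1] = (2)(0) + (-2)(2) = -4
A^3[1,2] = (2)(1) + (-2)(-2) = 6
A^3[2,1] = (-4)(0) + (6)(2) = 12
A^3[2,2] = (-4)(1) + (6)(-2) = -16
A^3 = 
  [ -4,   6]
  [ 12, -16]

Therefore
A^3 = 
  [ -4,   6]
  [ 12, -16]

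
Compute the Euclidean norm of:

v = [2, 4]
4.472

||v||₂ = √((2)² + (4)²) = √20 = 4.472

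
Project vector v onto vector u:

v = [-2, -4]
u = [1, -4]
proj_u(v) = [14/17, -56/17]

v·u = (-2)(1) + (-4)(-4) = 14
u·u = (1)² + (-4)² = 17
proj_u(v) = (v·u / u·u) × u = (14/17) × u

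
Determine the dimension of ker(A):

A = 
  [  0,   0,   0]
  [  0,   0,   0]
nullity(A) = 3

Row reduce:
(no row operations needed)
REF = 
  [  0,   0,   0]
  [  0,   0,   0]
Pivot columns: none → 0 pivots.
rank(A) = 0, so nullity(A) = 3 - 0 = 3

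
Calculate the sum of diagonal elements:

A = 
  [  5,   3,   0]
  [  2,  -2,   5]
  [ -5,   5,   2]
5

tr(A) = 5 + -2 + 2 = 5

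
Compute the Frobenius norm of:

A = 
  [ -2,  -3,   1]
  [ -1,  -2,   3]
||A||_F = 5.292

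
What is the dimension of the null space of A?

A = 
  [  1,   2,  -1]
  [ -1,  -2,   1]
nullity(A) = 2

Row reduce:
R2 → R2 + (1)·R1
REF = 
  [  1,   2,  -1]
  [  0,   0,   0]
Pivot columns: 1 → 1 pivot.
rank(A) = 1, so nullity(A) = 3 - 1 = 2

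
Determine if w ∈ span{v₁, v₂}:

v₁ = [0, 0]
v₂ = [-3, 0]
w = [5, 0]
Yes

Form the augmented matrix and row-reduce:
[v₁|v₂|w] = 
  [  0,  -3,   5]
  [  0,   0,   0]
(already in echelon form — no row operations needed)

No row of the form [0 0 | nonzero], so the system is consistent. Back-substitution gives c₁ = 0, c₂ = -5/3: w = (0)·v₁ + (-5/3)·v₂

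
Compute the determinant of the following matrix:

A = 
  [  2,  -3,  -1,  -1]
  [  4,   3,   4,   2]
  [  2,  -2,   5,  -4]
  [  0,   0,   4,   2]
Cofactor expansion along row 1: det(A) = a₁₁M₁₁ - a₁₂M₁₂ + a₁₃M₁₃ - a₁₄M₁₄

M₁₁ = det[[3, 4, 2]; [-2, 5, -4]; [0, 4, 2]]
  = (3)·((5)(2) - (-4)(4)) - (4)·((-2)(2) - (-4)(0)) + (2)·((-2)(4) - (5)(0))
  = (3)(26) - (4)(-4) + (2)(-8)
  = 78
M₁₂ = det[[4, 4, 2]; [2, 5, -4]; [0, 4, 2]]
  = (4)·((5)(2) - (-4)(4)) - (4)·((2)(2) - (-4)(0)) + (2)·((2)(4) - (5)(0))
  = (4)(26) - (4)(4) + (2)(8)
  = 104
M₁₃ = det[[4, 3, 2]; [2, -2, -4]; [0, 0, 2]]
  = (4)·((-2)(2) - (-4)(0)) - (3)·((2)(2) - (-4)(0)) + (2)·((2)(0) - (-2)(0))
  = (4)(-4) - (3)(4) + (2)(0)
  = -28
M₁₄ = det[[4, 3, 4]; [2, -2, 5]; [0, 0, 4]]
  = (4)·((-2)(4) - (5)(0)) - (3)·((2)(4) - (5)(0)) + (4)·((2)(0) - (-2)(0))
  = (4)(-8) - (3)(8) + (4)(0)
  = -56

det(A) = (2)(78) - (-3)(104) + (-1)(-28) - (-1)(-56) = 440

det(A) = 440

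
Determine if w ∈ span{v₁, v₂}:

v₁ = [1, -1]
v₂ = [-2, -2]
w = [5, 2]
Yes

Form the augmented matrix and row-reduce:
[v₁|v₂|w] = 
  [  1,  -2,   5]
  [ -1,  -2,   2]
R2 → R2 + (1)·R1
REF = 
  [  1,  -2,   5]
  [  0,  -4,   7]

No row of the form [0 0 | nonzero], so the system is consistent. Back-substitution gives c₁ = 3/2, c₂ = -7/4: w = (3/2)·v₁ + (-7/4)·v₂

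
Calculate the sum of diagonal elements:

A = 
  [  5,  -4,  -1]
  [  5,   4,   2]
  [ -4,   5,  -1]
8

tr(A) = 5 + 4 + -1 = 8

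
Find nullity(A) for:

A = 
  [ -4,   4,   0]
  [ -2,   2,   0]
nullity(A) = 2

Row reduce:
R2 → R2 - (1/2)·R1
REF = 
  [ -4,   4,   0]
  [  0,   0,   0]
Pivot columns: 1 → 1 pivot.
rank(A) = 1, so nullity(A) = 3 - 1 = 2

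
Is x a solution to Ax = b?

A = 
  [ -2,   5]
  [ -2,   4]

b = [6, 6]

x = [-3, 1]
No

Ax = [11, 10] ≠ b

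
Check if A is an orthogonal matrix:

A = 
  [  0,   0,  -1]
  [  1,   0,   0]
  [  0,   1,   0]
Yes

AᵀA = 
  [  1,   0,   0]
  [  0,   1,   0]
  [  0,   0,   1]
= I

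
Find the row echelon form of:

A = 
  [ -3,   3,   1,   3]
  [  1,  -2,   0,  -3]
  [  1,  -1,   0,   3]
Row operations:
R2 → R2 + (1/3)·R1
R3 → R3 + (1/3)·R1

Resulting echelon form:
REF = 
  [ -3,   3,   1,   3]
  [  0,  -1, 1/3,  -2]
  [  0,   0, 1/3,   4]

Rank = 3 (number of non-zero pivot rows).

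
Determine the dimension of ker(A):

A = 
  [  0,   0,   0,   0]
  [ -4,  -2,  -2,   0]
nullity(A) = 3

Row reduce:
Swap R1 ↔ R2
REF = 
  [ -4,  -2,  -2,   0]
  [  0,   0,   0,   0]
Pivot columns: 1 → 1 pivot.
rank(A) = 1, so nullity(A) = 4 - 1 = 3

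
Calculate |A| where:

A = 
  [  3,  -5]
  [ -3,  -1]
For a 2×2 matrix, det = ad - bc = (3)(-1) - (-5)(-3) = -18

det(A) = -18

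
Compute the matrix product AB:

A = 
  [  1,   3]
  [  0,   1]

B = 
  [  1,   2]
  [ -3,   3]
AB = 
  [ -8,  11]
  [ -3,   3]

A is 2×2 and B is 2×2, so AB is 2×2. Each entry is (row of A)·(column of B):
AB[1,1] = (1)(1) + (3)(-3) = -8
AB[1,2] = (1)(2) + (3)(3) = 11
AB[2,1] = (0)(1) + (1)(-3) = -3
AB[2,2] = (0)(2) + (1)(3) = 3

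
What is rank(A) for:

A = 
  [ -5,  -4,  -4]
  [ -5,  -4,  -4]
Row reduce:
R2 → R2 - (1)·R1
REF = 
  [ -5,  -4,  -4]
  [  0,   0,   0]
Pivot columns: 1 → 1 pivot.

rank(A) = 1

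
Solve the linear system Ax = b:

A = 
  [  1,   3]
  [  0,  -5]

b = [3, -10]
Row reduce the augmented matrix [A|b]:
(already in echelon form)
REF = 
  [  1,   3,   3]
  [  0,  -5, -10]

Back-substitution:
x₂ = (-10) / (-5) = 2
x₁ = (3 - (3)(2)) / 1 = -3

x = [-3, 2]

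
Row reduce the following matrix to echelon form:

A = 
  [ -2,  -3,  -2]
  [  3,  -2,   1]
Row operations:
R2 → R2 + (3/2)·R1

Resulting echelon form:
REF = 
  [   -2,    -3,    -2]
  [    0, -13/2,    -2]

Rank = 2 (number of non-zero pivot rows).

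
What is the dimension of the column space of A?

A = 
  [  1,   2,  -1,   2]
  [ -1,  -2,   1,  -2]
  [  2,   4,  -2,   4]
dim(Col(A)) = 1

Row reduce:
R2 → R2 + (1)·R1
R3 → R3 - (2)·R1
REF = 
  [  1,   2,  -1,   2]
  [  0,   0,   0,   0]
  [  0,   0,   0,   0]
Pivot columns: 1 → 1 pivot.
dim(Col(A)) = number of pivot columns = 1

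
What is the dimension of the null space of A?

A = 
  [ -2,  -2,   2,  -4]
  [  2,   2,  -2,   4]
nullity(A) = 3

Row reduce:
R2 → R2 + (1)·R1
REF = 
  [ -2,  -2,   2,  -4]
  [  0,   0,   0,   0]
Pivot columns: 1 → 1 pivot.
rank(A) = 1, so nullity(A) = 4 - 1 = 3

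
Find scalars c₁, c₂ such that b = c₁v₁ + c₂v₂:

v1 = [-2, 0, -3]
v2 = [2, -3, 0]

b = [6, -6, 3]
c1 = -1, c2 = 2

b = -1·v1 + 2·v2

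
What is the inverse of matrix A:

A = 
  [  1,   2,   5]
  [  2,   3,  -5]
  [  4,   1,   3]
det(A) = (1)·((3)(3) - (-5)(1)) - (2)·((2)(3) - (-5)(4)) + (5)·((2)(1) - (3)(4))
  = (1)(14) - (2)(26) + (5)(-10)
  = -88
det(A) = -88 ≠ 0, so A is invertible.

Cofactors Cᵢⱼ = (-1)ⁱ⁺ʲ·Mᵢⱼ:
C = 
  [ 14, -26, -10]
  [ -1, -17,   7]
  [-25,  15,  -1]

adj(A) = Cᵀ:
adj(A) = 
  [ 14,  -1, -25]
  [-26, -17,  15]
  [-10,   7,  -1]

A⁻¹ = (-1/88) · adj(A):
A⁻¹ = 
  [ -7/44,   1/88,  25/88]
  [ 13/44,  17/88, -15/88]
  [  5/44,  -7/88,   1/88]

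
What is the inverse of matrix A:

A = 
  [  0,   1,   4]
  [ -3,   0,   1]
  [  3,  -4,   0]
det(A) = (0)·((0)(0) - (1)(-4)) - (1)·((-3)(0) - (1)(3)) + (4)·((-3)(-4) - (0)(3))
  = (0)(4) - (1)(-3) + (4)(12)
  = 51
det(A) = 51 ≠ 0, so A is invertible.

Cofactors Cᵢⱼ = (-1)ⁱ⁺ʲ·Mᵢⱼ:
C = 
  [  4,   3,  12]
  [-16, -12,   3]
  [  1, -12,   3]

adj(A) = Cᵀ:
adj(A) = 
  [  4, -16,   1]
  [  3, -12, -12]
  [ 12,   3,   3]

A⁻¹ = (1/51) · adj(A):
A⁻¹ = 
  [  4/51, -16/51,   1/51]
  [  1/17,  -4/17,  -4/17]
  [  4/17,   1/17,   1/17]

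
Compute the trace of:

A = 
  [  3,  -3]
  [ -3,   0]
3

tr(A) = 3 + 0 = 3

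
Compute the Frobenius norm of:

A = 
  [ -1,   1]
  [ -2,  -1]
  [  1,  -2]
||A||_F = 3.464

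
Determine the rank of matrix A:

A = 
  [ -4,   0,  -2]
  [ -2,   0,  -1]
rank(A) = 1

Row reduce:
R2 → R2 - (1/2)·R1
REF = 
  [ -4,   0,  -2]
  [  0,   0,   0]
Pivot columns: 1 → 1 pivot.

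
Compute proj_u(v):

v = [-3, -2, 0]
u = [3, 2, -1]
v·u = (-3)(3) + (-2)(2) + (0)(-1) = -13
u·u = (3)² + (2)² + (-1)² = 14
proj_u(v) = (v·u / u·u) × u = (-13/14) × u

proj_u(v) = [-39/14, -13/7, 13/14]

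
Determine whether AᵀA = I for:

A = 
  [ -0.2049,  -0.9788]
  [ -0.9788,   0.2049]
Yes

AᵀA = 
  [  1,   0]
  [  0,   1]
≈ I (equal to I up to the 4-dp rounding of the entries)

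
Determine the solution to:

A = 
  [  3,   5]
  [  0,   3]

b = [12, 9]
Row reduce the augmented matrix [A|b]:
(already in echelon form)
REF = 
  [  3,   5,  12]
  [  0,   3,   9]

Back-substitution:
x₂ = 9 / 3 = 3
x₁ = (12 - (5)(3)) / 3 = -1

x = [-1, 3]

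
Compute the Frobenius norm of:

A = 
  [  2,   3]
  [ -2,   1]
||A||_F = 4.243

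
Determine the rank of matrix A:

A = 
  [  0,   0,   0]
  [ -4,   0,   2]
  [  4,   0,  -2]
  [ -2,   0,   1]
rank(A) = 1

Row reduce:
Swap R1 ↔ R2
R3 → R3 + (1)·R1
R4 → R4 - (1/2)·R1
REF = 
  [ -4,   0,   2]
  [  0,   0,   0]
  [  0,   0,   0]
  [  0,   0,   0]
Pivot columns: 1 → 1 pivot.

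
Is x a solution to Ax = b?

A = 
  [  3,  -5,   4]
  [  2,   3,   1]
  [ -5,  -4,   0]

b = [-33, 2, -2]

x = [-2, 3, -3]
Yes

Ax = [-33, 2, -2] = b ✓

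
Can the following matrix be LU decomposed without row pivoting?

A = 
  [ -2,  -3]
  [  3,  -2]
Yes.
A[1,1] = -2 ≠ 0, so Gaussian elimination proceeds without a row swap: multiplier ℓ₂₁ = (3)/(-2) = -3/2, and U[2,2] = -2 - (-3/2)(-3) = -13/2.
L = 
  [   1,    0]
  [-3/2,    1]
U = 
  [   -2,    -3]
  [    0, -13/2]
Check row 2 of LU: [(-3/2)(-2), (-3/2)(-3) + (-13/2)] = [3, -2] = row 2 of A ✓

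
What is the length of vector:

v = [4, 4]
5.657

||v||₂ = √((4)² + (4)²) = √32 = 5.657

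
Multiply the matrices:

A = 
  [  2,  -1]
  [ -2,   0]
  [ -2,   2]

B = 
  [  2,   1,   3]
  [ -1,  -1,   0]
AB = 
  [  5,   3,   6]
  [ -4,  -2,  -6]
  [ -6,  -4,  -6]

A is 3×2 and B is 2×3, so AB is 3×3. Each entry is (row of A)·(column of B):
AB[1,1] = (2)(2) + (-1)(-1) = 5
AB[1,2] = (2)(1) + (-1)(-1) = 3
AB[1,3] = (2)(3) + (-1)(0) = 6
AB[2,1] = (-2)(2) + (0)(-1) = -4
AB[2,2] = (-2)(1) + (0)(-1) = -2
AB[2,3] = (-2)(3) + (0)(0) = -6
AB[3,1] = (-2)(2) + (2)(-1) = -6
AB[3,2] = (-2)(1) + (2)(-1) = -4
AB[3,3] = (-2)(3) + (2)(0) = -6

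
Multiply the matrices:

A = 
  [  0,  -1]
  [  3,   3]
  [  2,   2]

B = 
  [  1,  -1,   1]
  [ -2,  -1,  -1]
A is 3×2 and B is 2×3, so AB is 3×3. Each entry is (row of A)·(column of B):
AB[1,1] = (0)(1) + (-1)(-2) = 2
AB[1,2] = (0)(-1) + (-1)(-1) = 1
AB[1,3] = (0)(1) + (-1)(-1) = 1
AB[2,1] = (3)(1) + (3)(-2) = -3
AB[2,2] = (3)(-1) + (3)(-1) = -6
AB[2,3] = (3)(1) + (3)(-1) = 0
AB[3,1] = (2)(1) + (2)(-2) = -2
AB[3,2] = (2)(-1) + (2)(-1) = -4
AB[3,3] = (2)(1) + (2)(-1) = 0

AB = 
  [  2,   1,   1]
  [ -3,  -6,   0]
  [ -2,  -4,   0]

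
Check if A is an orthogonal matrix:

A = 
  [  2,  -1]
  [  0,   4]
No

AᵀA = 
  [  4,  -2]
  [ -2,  17]
≠ I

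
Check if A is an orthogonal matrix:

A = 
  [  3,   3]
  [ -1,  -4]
No

AᵀA = 
  [ 10,  13]
  [ 13,  25]
≠ I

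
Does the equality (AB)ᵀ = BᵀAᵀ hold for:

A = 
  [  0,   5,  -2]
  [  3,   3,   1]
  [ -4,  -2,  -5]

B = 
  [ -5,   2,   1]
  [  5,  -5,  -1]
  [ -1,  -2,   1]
Yes

(AB)ᵀ = 
  [ 27,  -1,  15]
  [-21, -11,  12]
  [ -7,   1,  -7]

BᵀAᵀ = 
  [ 27,  -1,  15]
  [-21, -11,  12]
  [ -7,   1,  -7]

Both sides are equal — this is the standard identity (AB)ᵀ = BᵀAᵀ, which holds for all A, B.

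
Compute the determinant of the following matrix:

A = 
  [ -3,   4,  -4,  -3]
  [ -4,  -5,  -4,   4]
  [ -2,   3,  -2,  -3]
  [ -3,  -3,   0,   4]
Cofactor expansion along row 1: det(A) = a₁₁M₁₁ - a₁₂M₁₂ + a₁₃M₁₃ - a₁₄M₁₄

M₁₁ = det[[-5, -4, 4]; [3, -2, -3]; [-3, 0, 4]]
  = (-5)·((-2)(4) - (-3)(0)) - (-4)·((3)(4) - (-3)(-3)) + (4)·((3)(0) - (-2)(-3))
  = (-5)(-8) - (-4)(3) + (4)(-6)
  = 28
M₁₂ = det[[-4, -4, 4]; [-2, -2, -3]; [-3, 0, 4]]
  = (-4)·((-2)(4) - (-3)(0)) - (-4)·((-2)(4) - (-3)(-3)) + (4)·((-2)(0) - (-2)(-3))
  = (-4)(-8) - (-4)(-17) + (4)(-6)
  = -60
M₁₃ = det[[-4, -5, 4]; [-2, 3, -3]; [-3, -3, 4]]
  = (-4)·((3)(4) - (-3)(-3)) - (-5)·((-2)(4) - (-3)(-3)) + (4)·((-2)(-3) - (3)(-3))
  = (-4)(3) - (-5)(-17) + (4)(15)
  = -37
M₁₄ = det[[-4, -5, -4]; [-2, 3, -2]; [-3, -3, 0]]
  = (-4)·((3)(0) - (-2)(-3)) - (-5)·((-2)(0) - (-2)(-3)) + (-4)·((-2)(-3) - (3)(-3))
  = (-4)(-6) - (-5)(-6) + (-4)(15)
  = -66

det(A) = (-3)(28) - (4)(-60) + (-4)(-37) - (-3)(-66) = 106

det(A) = 106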